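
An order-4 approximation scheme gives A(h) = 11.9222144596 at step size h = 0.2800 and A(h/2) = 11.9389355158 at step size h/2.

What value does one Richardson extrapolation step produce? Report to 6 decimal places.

r = 4: numerator weight 16, denominator 15.
Numerator 16·A(h/2) − A(h) = 16·11.9389355158 − 11.9222144596 = 179.1007537932
179.1007537932 ÷ 15 = 11.9400502529

11.940050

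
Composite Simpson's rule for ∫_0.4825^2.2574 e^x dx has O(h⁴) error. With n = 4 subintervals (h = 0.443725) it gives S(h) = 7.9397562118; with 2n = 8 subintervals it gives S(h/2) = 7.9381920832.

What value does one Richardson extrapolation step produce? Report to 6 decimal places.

The method has order 4: 2^4 = 16.
Top: 16(7.9381920832) − (7.9397562118) = 119.0713171194
R = 119.0713171194/15 = 7.9380878080
Gap between inputs: 1.564e-03; correction applied: −0.0001042752.

7.938088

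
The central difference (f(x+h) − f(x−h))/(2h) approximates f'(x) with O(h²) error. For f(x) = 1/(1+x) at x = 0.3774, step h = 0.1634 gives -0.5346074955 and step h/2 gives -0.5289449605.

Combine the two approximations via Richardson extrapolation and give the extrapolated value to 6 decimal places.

The method has order 2: 2^2 = 4.
2^2×A(h/2) = -2.1157798420; minus A(h) gives -1.5811723465.
Divide by 2^2 − 1 = 3.
R = (-1.5811723465)/3 = -0.5270574488
Shift from A(h/2): +0.0018875117.

-0.527057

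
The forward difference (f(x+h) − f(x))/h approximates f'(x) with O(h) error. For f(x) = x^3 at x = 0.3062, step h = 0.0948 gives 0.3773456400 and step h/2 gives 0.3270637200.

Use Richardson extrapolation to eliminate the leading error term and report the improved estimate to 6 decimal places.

0.276782

With r = 1 the leading error scales as h^1, so the weight is 2^1 = 2.
Top: 2(0.3270637200) − (0.3773456400) = 0.2767818000
Divide by 2^1 − 1 = 1.
(2×0.3270637200 − 0.3773456400)/(2 − 1) = 0.2767818000
Gap between inputs: 5.028e-02; correction applied: −0.0502819200.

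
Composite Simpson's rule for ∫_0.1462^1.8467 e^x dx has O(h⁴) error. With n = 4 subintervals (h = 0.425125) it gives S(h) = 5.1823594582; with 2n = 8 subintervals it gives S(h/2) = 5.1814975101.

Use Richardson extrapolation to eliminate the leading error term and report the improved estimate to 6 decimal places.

5.181440

Order 4 gives 2^r = 16 and 2^r − 1 = 15.
Weighted: 82.9039601616 − 5.1823594582 = 77.7216007034
R = 77.7216007034/15 = 5.1814400469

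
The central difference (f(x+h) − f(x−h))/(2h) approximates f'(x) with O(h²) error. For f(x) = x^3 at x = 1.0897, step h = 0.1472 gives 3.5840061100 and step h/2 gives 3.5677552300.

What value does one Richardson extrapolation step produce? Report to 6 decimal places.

Error is O(h^2); halving h shrinks it by 2^2 = 4.
4*3.5677552300 = 14.2710209200; 14.2710209200 − 3.5840061100 = 10.6870148100
10.6870148100 ÷ 3 = 3.5623382700

3.562338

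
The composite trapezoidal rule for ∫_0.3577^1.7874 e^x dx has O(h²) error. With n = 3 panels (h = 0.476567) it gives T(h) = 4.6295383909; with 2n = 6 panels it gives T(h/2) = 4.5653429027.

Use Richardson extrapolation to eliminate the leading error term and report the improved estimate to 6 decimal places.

4.543944

Order 2 gives 2^r = 4 and 2^r − 1 = 3.
4*4.5653429027 = 18.2613716108; 18.2613716108 − 4.6295383909 = 13.6318332199
R = 13.6318332199/3 = 4.5439444066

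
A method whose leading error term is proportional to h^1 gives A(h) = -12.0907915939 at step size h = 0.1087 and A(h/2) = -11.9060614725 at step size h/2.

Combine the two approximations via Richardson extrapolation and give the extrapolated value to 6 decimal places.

-11.721331

Method order is 1; weight 2^1 = 2.
A(h/2) − A(h) = -11.9060614725 − (-12.0907915939) = 0.1847301214
Correction (A(h/2) − A(h))/(2 − 1) = 0.1847301214/1 = 0.1847301214
R = -11.9060614725 + 0.1847301214 = -11.7213313511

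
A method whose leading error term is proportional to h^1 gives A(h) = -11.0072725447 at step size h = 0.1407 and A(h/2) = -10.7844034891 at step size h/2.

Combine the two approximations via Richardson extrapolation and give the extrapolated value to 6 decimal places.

r = 1: numerator weight 2, denominator 1.
A(h/2) − A(h) = -10.7844034891 − (-11.0072725447) = 0.2228690556
Correction (A(h/2) − A(h))/(2 − 1) = 0.2228690556/1 = 0.2228690556
R = A(h/2) + (A(h/2) − A(h))/1 = -10.7844034891 + 0.2228690556 = -10.5615344335
Gap between inputs: 2.229e-01; correction applied: +0.2228690556.

-10.561534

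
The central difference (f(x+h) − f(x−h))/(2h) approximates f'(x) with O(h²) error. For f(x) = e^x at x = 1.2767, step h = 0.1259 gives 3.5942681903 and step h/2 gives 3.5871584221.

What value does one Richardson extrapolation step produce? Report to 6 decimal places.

Error is O(h^2); halving h shrinks it by 2^2 = 4.
Weighted: 14.3486336884 − 3.5942681903 = 10.7543654981
Denominator 4 − 1 = 3.
(4·3.5871584221 − 3.5942681903)/(4 − 1) = 3.5847884994

3.584788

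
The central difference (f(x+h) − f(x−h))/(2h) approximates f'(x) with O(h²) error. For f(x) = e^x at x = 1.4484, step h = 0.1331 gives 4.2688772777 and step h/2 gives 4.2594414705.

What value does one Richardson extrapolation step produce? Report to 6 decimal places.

Method order is 2; weight 2^2 = 4.
Difference of the inputs: 4.2594414705 − 4.2688772777 = -0.0094358072
Correction (A(h/2) − A(h))/(4 − 1) = (-0.0094358072)/3 = -0.0031452691
R = A(h/2) + (A(h/2) − A(h))/3 = 4.2594414705 − 0.0031452691 = 4.2562962014
Gap between inputs: 9.436e-03; correction applied: −0.0031452691.

4.256296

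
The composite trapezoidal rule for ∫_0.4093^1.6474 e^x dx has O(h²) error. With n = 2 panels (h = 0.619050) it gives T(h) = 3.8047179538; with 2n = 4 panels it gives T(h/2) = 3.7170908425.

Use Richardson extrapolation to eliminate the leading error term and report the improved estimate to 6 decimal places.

Method order is 2; weight 2^2 = 4.
4·3.7170908425 − 3.8047179538 = 11.0636454162
Denominator 4 − 1 = 3.
R = 11.0636454162/3 = 3.6878818054

3.687882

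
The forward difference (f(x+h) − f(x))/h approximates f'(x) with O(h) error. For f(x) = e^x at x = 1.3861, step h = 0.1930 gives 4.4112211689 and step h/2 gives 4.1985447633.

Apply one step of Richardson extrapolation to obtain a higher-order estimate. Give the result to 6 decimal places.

r = 1, so 2^r = 2.
Top: 2(4.1985447633) − (4.4112211689) = 3.9858683577
(2*4.1985447633 − 4.4112211689)/(2 − 1) = 3.9858683577
Gap between inputs: 2.127e-01; correction applied: −0.2126764056.

3.985868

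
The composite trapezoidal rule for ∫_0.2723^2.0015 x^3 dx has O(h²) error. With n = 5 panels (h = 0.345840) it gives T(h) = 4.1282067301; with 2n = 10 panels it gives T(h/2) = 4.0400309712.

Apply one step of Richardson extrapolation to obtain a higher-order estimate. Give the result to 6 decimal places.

Error is O(h^2); halving h shrinks it by 2^2 = 4.
4 × 4.0400309712 − 4.1282067301 = 12.0319171547
Divide by 2^2 − 1 = 3.
12.0319171547 ÷ 3 = 4.0106390516
Shift from A(h/2): −0.0293919196.

4.010639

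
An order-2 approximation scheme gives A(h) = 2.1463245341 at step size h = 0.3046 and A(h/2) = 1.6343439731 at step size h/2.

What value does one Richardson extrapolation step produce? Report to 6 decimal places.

1.463684

Error is O(h^2); halving h shrinks it by 2^2 = 4.
A(h/2) − A(h) = 1.6343439731 − 2.1463245341 = -0.5119805610
Divide by 2^2 − 1 = 3: (-0.5119805610)/3 = -0.1706601870
R = 1.6343439731 − 0.1706601870 = 1.4636837861
Gap between inputs: 5.120e-01; correction applied: −0.1706601870.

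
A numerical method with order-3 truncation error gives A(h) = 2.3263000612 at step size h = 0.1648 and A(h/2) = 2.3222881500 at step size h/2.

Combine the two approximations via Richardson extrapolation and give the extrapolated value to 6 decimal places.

2.321715

Leading term ∝ h^3; use weight 8 = 2^3.
Difference of the inputs: 2.3222881500 − 2.3263000612 = -0.0040119112
Correction (A(h/2) − A(h))/(8 − 1) = (-0.0040119112)/7 = -0.0005731302
R = 2.3222881500 − 0.0005731302 = 2.3217150198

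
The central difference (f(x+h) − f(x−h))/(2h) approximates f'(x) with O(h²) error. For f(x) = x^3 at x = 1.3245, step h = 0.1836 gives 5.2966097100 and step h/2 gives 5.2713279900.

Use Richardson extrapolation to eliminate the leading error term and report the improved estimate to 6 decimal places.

5.262901

Method order is 2; weight 2^2 = 4.
A(h/2) − A(h) = 5.2713279900 − 5.2966097100 = -0.0252817200
Correction (A(h/2) − A(h))/(4 − 1) = (-0.0252817200)/3 = -0.0084272400
R = A(h/2) + (A(h/2) − A(h))/3 = 5.2713279900 − 0.0084272400 = 5.2629007500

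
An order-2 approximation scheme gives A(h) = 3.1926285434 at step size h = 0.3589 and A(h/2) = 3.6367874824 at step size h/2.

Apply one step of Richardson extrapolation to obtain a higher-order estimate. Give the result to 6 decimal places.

r = 2: numerator weight 4, denominator 3.
4 × 3.6367874824 = 14.5471499296; subtract 3.1926285434 → 11.3545213862
Divide by 2^2 − 1 = 3.
Result: 3.7848404621

3.784840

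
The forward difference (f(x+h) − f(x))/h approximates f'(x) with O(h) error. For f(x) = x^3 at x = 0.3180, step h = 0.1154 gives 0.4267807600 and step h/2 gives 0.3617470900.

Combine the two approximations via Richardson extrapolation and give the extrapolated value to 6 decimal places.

0.296713

r = 1, so 2^r = 2.
Weighted: 0.7234941800 − 0.4267807600 = 0.2967134200
0.2967134200 ÷ 1 = 0.2967134200
Gap between inputs: 6.503e-02; correction applied: −0.0650336700.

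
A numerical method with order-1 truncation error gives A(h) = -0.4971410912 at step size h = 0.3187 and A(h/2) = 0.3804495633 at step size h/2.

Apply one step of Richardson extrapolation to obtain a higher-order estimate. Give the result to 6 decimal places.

1.258040

r = 1: numerator weight 2, denominator 1.
Numerator 2·A(h/2) − A(h) = 2·0.3804495633 − (-0.4971410912) = 1.2580402178
R = 1.2580402178/1 = 1.2580402178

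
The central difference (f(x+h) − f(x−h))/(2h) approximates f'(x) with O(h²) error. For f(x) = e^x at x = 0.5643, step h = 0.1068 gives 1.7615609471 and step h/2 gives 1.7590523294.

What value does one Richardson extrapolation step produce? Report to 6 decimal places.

1.758216

The method has order 2: 2^2 = 4.
Numerator 4 × A(h/2) − A(h) = 4 × 1.7590523294 − 1.7615609471 = 5.2746483705
Denominator 4 − 1 = 3.
R = 5.2746483705/3 = 1.7582161235
Shift from A(h/2): −0.0008362059.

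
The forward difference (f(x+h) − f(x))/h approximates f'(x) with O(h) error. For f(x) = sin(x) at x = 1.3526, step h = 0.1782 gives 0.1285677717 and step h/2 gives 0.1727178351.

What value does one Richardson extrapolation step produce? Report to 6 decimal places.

0.216868

Error is O(h^1); halving h shrinks it by 2^1 = 2.
2^1 × A(h/2) = 0.3454356702; minus A(h) gives 0.2168678985.
Divide by 2^1 − 1 = 1.
Extrapolated: 0.2168678985 / 1 = 0.2168678985
Gap between inputs: 4.415e-02; correction applied: +0.0441500634.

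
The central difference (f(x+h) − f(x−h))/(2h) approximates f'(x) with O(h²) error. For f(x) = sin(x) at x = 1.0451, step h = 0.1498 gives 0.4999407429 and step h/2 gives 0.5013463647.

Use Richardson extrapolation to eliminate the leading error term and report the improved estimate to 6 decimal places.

With r = 2 the leading error scales as h^2, so the weight is 2^2 = 4.
Top: 4(0.5013463647) − (0.4999407429) = 1.5054447159
1.5054447159 ÷ 3 = 0.5018149053
Correction |R − A(h/2)| = 4.685e-04; gap |A(h/2) − A(h)| = 1.406e-03.

0.501815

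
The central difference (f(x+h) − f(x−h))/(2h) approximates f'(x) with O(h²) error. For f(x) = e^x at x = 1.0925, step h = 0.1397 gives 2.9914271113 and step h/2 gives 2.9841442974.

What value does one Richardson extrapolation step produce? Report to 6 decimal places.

2.981717

The method has order 2: 2^2 = 4.
Difference of the inputs: 2.9841442974 − 2.9914271113 = -0.0072828139
Correction (A(h/2) − A(h))/(4 − 1) = (-0.0072828139)/3 = -0.0024276046
R = A(h/2) + (A(h/2) − A(h))/3 = 2.9841442974 − 0.0024276046 = 2.9817166928
Gap between inputs: 7.283e-03; correction applied: −0.0024276046.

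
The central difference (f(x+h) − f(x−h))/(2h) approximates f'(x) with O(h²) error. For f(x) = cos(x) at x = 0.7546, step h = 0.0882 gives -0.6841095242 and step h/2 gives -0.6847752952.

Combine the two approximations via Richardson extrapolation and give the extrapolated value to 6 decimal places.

-0.684997

r = 2, so 2^r = 4.
Difference of the inputs: -0.6847752952 − (-0.6841095242) = -0.0006657710
Correction (A(h/2) − A(h))/(4 − 1) = (-0.0006657710)/3 = -0.0002219237
R = A(h/2) + (A(h/2) − A(h))/3 = -0.6847752952 − 0.0002219237 = -0.6849972189
Correction |R − A(h/2)| = 2.219e-04; gap |A(h/2) − A(h)| = 6.658e-04.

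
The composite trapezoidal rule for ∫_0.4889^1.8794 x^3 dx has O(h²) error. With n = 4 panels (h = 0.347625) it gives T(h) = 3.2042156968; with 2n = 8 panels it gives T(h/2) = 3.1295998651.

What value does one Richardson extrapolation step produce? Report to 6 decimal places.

3.104728

r = 2, so 2^r = 4.
4 × 3.1295998651 − 3.2042156968 = 9.3141837636
Extrapolated: 9.3141837636 / 3 = 3.1047279212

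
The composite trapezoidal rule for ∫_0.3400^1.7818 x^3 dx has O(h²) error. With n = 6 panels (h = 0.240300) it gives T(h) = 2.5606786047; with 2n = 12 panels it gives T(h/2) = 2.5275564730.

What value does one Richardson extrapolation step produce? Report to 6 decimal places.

r = 2: numerator weight 4, denominator 3.
Top: 4(2.5275564730) − (2.5606786047) = 7.5495472873
Divide by 2^2 − 1 = 3.
R = 7.5495472873/3 = 2.5165157624
Gap between inputs: 3.312e-02; correction applied: −0.0110407106.

2.516516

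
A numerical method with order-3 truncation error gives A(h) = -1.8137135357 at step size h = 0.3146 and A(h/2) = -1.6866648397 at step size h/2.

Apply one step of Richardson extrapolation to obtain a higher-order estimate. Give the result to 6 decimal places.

Leading term ∝ h^3; use weight 8 = 2^3.
Top: 8(-1.6866648397) − (-1.8137135357) = -11.6796051819
(-11.6796051819) ÷ 7 = -1.6685150260

-1.668515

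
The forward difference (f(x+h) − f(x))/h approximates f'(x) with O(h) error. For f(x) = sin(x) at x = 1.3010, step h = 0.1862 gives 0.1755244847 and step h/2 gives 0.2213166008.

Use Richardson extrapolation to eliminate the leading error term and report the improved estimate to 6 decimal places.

r = 1, so 2^r = 2.
2^1·A(h/2) = 0.4426332016; minus A(h) gives 0.2671087169.
(2·0.2213166008 − 0.1755244847)/(2 − 1) = 0.2671087169

0.267109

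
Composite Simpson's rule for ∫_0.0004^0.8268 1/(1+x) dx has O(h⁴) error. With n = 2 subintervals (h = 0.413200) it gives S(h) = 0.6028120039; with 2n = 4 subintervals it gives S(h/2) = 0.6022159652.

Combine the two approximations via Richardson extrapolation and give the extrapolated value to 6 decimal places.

0.602176

Leading term ∝ h^4; use weight 16 = 2^4.
2^4×A(h/2) = 9.6354554432; minus A(h) gives 9.0326434393.
Extrapolated: 9.0326434393 / 15 = 0.6021762293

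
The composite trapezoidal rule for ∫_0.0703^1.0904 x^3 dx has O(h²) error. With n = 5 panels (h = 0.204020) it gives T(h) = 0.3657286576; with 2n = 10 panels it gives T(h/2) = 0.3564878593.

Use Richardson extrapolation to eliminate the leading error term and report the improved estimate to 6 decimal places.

Leading term ∝ h^2; use weight 4 = 2^2.
4·0.3564878593 − 0.3657286576 = 1.0602227796
Denominator 4 − 1 = 3.
(4·0.3564878593 − 0.3657286576)/(4 − 1) = 0.3534075932

0.353408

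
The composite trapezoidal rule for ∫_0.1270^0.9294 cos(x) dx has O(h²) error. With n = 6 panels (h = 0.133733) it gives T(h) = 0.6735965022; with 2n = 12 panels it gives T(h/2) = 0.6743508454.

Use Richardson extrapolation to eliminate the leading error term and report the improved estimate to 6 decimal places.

r = 2, so 2^r = 4.
4·0.6743508454 = 2.6974033816; subtract 0.6735965022 → 2.0238068794
(4·0.6743508454 − 0.6735965022)/(4 − 1) = 0.6746022931

0.674602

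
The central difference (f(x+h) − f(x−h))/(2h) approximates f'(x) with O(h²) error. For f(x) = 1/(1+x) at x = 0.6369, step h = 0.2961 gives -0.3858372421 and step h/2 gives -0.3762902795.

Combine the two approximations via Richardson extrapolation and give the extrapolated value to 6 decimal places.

-0.373108

r = 2, so 2^r = 4.
4*(-0.3762902795) − (-0.3858372421) = -1.1193238759
Denominator 4 − 1 = 3.
R = (-1.1193238759)/3 = -0.3731079586
Shift from A(h/2): +0.0031823209.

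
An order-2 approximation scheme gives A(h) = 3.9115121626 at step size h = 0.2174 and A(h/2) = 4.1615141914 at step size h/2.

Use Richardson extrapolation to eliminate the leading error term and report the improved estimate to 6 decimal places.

4.244848

Error is O(h^2); halving h shrinks it by 2^2 = 4.
4·4.1615141914 = 16.6460567656; 16.6460567656 − 3.9115121626 = 12.7345446030
R = 12.7345446030/3 = 4.2448482010
Gap between inputs: 2.500e-01; correction applied: +0.0833340096.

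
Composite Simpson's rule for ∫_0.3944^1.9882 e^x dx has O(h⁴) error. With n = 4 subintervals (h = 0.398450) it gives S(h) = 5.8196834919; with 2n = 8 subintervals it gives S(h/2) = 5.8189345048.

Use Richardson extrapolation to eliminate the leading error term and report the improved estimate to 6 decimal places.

5.818885

r = 4: numerator weight 16, denominator 15.
16 × 5.8189345048 − 5.8196834919 = 87.2832685849
Denominator 16 − 1 = 15.
Result: 5.8188845723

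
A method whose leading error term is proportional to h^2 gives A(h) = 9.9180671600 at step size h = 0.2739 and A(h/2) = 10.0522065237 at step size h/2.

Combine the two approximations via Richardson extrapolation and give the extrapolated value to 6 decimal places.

The method has order 2: 2^2 = 4.
Weighted: 40.2088260948 − 9.9180671600 = 30.2907589348
Divide by 2^2 − 1 = 3.
Extrapolated: 30.2907589348 / 3 = 10.0969196449
Correction |R − A(h/2)| = 4.471e-02; gap |A(h/2) − A(h)| = 1.341e-01.

10.096920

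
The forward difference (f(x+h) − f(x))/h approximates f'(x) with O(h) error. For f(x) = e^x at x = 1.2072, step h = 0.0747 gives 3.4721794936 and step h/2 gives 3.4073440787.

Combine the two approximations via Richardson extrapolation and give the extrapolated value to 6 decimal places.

3.342509

Order 1 gives 2^r = 2 and 2^r − 1 = 1.
2 × 3.4073440787 = 6.8146881574; subtract 3.4721794936 → 3.3425086638
(2 × 3.4073440787 − 3.4721794936)/(2 − 1) = 3.3425086638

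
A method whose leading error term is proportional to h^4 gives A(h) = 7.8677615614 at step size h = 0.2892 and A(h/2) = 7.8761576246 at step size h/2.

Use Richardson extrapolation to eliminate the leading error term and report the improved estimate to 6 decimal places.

Method order is 4; weight 2^4 = 16.
16*7.8761576246 − 7.8677615614 = 118.1507604322
118.1507604322 ÷ 15 = 7.8767173621

7.876717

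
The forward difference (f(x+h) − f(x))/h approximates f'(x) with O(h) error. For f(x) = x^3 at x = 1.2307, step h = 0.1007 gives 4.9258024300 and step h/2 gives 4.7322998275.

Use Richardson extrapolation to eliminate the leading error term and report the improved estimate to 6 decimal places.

Leading term ∝ h^1; use weight 2 = 2^1.
A(h/2) − A(h) = 4.7322998275 − 4.9258024300 = -0.1935026025
Divide by 2^1 − 1 = 1: (-0.1935026025)/1 = -0.1935026025
R = A(h/2) + (A(h/2) − A(h))/1 = 4.7322998275 − 0.1935026025 = 4.5387972250

4.538797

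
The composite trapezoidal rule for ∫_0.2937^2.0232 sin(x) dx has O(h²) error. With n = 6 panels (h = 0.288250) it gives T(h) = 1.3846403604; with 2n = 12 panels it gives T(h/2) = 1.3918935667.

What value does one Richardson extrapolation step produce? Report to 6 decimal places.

Order 2 gives 2^r = 4 and 2^r − 1 = 3.
Weighted: 5.5675742668 − 1.3846403604 = 4.1829339064
Divide by 2^2 − 1 = 3.
(4 × 1.3918935667 − 1.3846403604)/(4 − 1) = 1.3943113021
Correction |R − A(h/2)| = 2.418e-03; gap |A(h/2) − A(h)| = 7.253e-03.

1.394311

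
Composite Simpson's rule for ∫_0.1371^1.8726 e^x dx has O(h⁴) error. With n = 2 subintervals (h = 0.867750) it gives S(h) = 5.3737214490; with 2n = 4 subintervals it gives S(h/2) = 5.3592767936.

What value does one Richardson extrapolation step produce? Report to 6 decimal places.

r = 4, so 2^r = 16.
2^4×A(h/2) = 85.7484286976; minus A(h) gives 80.3747072486.
Divide by 2^4 − 1 = 15.
Result: 5.3583138166

5.358314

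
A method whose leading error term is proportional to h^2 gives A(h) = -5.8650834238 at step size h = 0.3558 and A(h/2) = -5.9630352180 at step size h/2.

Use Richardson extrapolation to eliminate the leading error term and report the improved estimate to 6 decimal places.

r = 2: numerator weight 4, denominator 3.
4×(-5.9630352180) − (-5.8650834238) = -17.9870574482
Denominator 4 − 1 = 3.
R = (-17.9870574482)/3 = -5.9956858161
Gap between inputs: 9.795e-02; correction applied: −0.0326505981.

-5.995686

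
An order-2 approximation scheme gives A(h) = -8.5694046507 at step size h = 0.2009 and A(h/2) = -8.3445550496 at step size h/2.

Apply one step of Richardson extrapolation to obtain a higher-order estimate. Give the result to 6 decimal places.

-8.269605

Error is O(h^2); halving h shrinks it by 2^2 = 4.
4×(-8.3445550496) − (-8.5694046507) = -24.8088155477
Denominator 4 − 1 = 3.
R = (-24.8088155477)/3 = -8.2696051826
Correction |R − A(h/2)| = 7.495e-02; gap |A(h/2) − A(h)| = 2.248e-01.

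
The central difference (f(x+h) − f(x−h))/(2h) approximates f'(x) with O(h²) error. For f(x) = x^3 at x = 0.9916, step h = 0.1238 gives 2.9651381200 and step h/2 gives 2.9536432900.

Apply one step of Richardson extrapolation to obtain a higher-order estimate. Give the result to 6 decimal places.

2.949812

r = 2, so 2^r = 4.
Numerator 4·A(h/2) − A(h) = 4·2.9536432900 − 2.9651381200 = 8.8494350400
Denominator 4 − 1 = 3.
8.8494350400 ÷ 3 = 2.9498116800
Correction |R − A(h/2)| = 3.832e-03; gap |A(h/2) − A(h)| = 1.149e-02.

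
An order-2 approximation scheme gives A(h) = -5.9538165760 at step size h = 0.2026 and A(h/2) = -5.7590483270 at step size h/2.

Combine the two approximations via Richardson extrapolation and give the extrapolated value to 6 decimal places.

Leading term ∝ h^2; use weight 4 = 2^2.
4*(-5.7590483270) = -23.0361933080; (-23.0361933080) − (-5.9538165760) = -17.0823767320
Denominator 4 − 1 = 3.
So the Richardson estimate is -5.6941255773.

-5.694126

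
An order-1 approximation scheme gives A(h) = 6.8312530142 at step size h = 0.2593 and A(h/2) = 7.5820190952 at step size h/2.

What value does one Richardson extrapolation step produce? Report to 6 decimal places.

Order 1 gives 2^r = 2 and 2^r − 1 = 1.
2^1 × A(h/2) = 15.1640381904; minus A(h) gives 8.3327851762.
Denominator 2 − 1 = 1.
8.3327851762 ÷ 1 = 8.3327851762

8.332785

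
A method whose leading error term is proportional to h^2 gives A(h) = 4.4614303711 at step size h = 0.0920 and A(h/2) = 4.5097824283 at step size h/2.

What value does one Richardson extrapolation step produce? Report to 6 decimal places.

4.525900

r = 2, so 2^r = 4.
4*4.5097824283 = 18.0391297132; 18.0391297132 − 4.4614303711 = 13.5776993421
Divide by 2^2 − 1 = 3.
R = 13.5776993421/3 = 4.5258997807
Gap between inputs: 4.835e-02; correction applied: +0.0161173524.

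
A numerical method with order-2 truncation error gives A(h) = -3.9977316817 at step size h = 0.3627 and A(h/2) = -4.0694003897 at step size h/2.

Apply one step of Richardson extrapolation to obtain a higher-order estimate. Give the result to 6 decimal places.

Method order is 2; weight 2^2 = 4.
2^2×A(h/2) = -16.2776015588; minus A(h) gives -12.2798698771.
Divide by 2^2 − 1 = 3.
Extrapolated: (-12.2798698771) / 3 = -4.0932899590

-4.093290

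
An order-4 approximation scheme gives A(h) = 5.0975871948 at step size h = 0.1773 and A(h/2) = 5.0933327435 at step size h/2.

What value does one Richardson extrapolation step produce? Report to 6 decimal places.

5.093049

r = 4: numerator weight 16, denominator 15.
Weighted: 81.4933238960 − 5.0975871948 = 76.3957367012
Divide by 2^4 − 1 = 15.
Extrapolated: 76.3957367012 / 15 = 5.0930491134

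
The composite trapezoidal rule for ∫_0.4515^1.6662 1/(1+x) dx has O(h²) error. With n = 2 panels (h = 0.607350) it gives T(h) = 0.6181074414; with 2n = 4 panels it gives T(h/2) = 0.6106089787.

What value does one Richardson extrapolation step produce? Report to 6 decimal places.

The method has order 2: 2^2 = 4.
Weighted: 2.4424359148 − 0.6181074414 = 1.8243284734
1.8243284734 ÷ 3 = 0.6081094911
Shift from A(h/2): −0.0024994876.

0.608109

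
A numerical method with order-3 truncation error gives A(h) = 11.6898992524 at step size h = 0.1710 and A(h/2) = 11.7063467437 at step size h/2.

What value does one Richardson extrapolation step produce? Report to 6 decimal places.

11.708696

Method order is 3; weight 2^3 = 8.
8·11.7063467437 = 93.6507739496; 93.6507739496 − 11.6898992524 = 81.9608746972
Divide by 2^3 − 1 = 7.
R = 81.9608746972/7 = 11.7086963853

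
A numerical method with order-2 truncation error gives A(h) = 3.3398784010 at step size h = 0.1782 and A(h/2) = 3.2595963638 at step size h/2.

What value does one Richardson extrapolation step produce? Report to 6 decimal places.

r = 2: numerator weight 4, denominator 3.
2^2·A(h/2) = 13.0383854552; minus A(h) gives 9.6985070542.
9.6985070542 ÷ 3 = 3.2328356847
Correction |R − A(h/2)| = 2.676e-02; gap |A(h/2) − A(h)| = 8.028e-02.

3.232836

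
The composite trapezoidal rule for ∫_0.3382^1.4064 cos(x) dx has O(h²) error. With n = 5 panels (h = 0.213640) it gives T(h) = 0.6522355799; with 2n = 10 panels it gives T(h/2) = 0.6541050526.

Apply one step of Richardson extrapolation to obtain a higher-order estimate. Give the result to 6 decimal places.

Method order is 2; weight 2^2 = 4.
Difference of the inputs: 0.6541050526 − 0.6522355799 = 0.0018694727
Divide by 2^2 − 1 = 3: 0.0018694727/3 = 0.0006231576
R = 0.6541050526 + 0.0006231576 = 0.6547282102
Correction |R − A(h/2)| = 6.232e-04; gap |A(h/2) − A(h)| = 1.869e-03.

0.654728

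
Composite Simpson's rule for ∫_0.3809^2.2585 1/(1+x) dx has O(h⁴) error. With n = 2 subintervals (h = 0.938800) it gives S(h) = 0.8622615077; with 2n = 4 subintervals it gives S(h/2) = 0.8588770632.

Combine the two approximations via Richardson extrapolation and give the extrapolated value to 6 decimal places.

r = 4: numerator weight 16, denominator 15.
2^4*A(h/2) = 13.7420330112; minus A(h) gives 12.8797715035.
Divide by 2^4 − 1 = 15.
12.8797715035 ÷ 15 = 0.8586514336

0.858651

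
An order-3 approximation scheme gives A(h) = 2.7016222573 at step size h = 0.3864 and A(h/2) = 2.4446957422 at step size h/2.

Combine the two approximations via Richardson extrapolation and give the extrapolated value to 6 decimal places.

r = 3, so 2^r = 8.
8·2.4446957422 − 2.7016222573 = 16.8559436803
R = 16.8559436803/7 = 2.4079919543
Gap between inputs: 2.569e-01; correction applied: −0.0367037879.

2.407992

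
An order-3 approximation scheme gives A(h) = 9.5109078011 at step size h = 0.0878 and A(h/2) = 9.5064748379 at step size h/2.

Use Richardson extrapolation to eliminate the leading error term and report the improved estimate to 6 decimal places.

9.505842

With r = 3 the leading error scales as h^3, so the weight is 2^3 = 8.
Top: 8(9.5064748379) − (9.5109078011) = 66.5408909021
Denominator 8 − 1 = 7.
66.5408909021 ÷ 7 = 9.5058415574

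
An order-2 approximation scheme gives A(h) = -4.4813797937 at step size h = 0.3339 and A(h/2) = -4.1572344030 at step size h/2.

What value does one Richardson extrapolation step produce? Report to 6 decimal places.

-4.049186

Order 2 gives 2^r = 4 and 2^r − 1 = 3.
Numerator 4·A(h/2) − A(h) = 4·(-4.1572344030) − (-4.4813797937) = -12.1475578183
(4·(-4.1572344030) − (-4.4813797937))/(4 − 1) = -4.0491859394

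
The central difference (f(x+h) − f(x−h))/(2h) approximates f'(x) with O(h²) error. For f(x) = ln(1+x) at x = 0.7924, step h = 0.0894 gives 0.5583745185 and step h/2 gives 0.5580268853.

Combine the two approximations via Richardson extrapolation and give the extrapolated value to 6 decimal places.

r = 2, so 2^r = 4.
Top: 4(0.5580268853) − (0.5583745185) = 1.6737330227
Denominator 4 − 1 = 3.
(4*0.5580268853 − 0.5583745185)/(4 − 1) = 0.5579110076

0.557911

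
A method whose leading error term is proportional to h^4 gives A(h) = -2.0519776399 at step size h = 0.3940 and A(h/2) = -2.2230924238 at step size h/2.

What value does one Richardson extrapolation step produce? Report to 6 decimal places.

-2.234500

r = 4: numerator weight 16, denominator 15.
2^4 × A(h/2) = -35.5694787808; minus A(h) gives -33.5175011409.
Divide by 2^4 − 1 = 15.
(16 × (-2.2230924238) − (-2.0519776399))/(16 − 1) = -2.2345000761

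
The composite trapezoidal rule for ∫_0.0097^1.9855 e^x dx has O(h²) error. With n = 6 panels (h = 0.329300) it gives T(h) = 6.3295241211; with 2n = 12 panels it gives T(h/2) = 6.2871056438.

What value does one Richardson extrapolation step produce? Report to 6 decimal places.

Order 2 gives 2^r = 4 and 2^r − 1 = 3.
Numerator 4*A(h/2) − A(h) = 4*6.2871056438 − 6.3295241211 = 18.8188984541
Divide by 2^2 − 1 = 3.
(4*6.2871056438 − 6.3295241211)/(4 − 1) = 6.2729661514
Gap between inputs: 4.242e-02; correction applied: −0.0141394924.

6.272966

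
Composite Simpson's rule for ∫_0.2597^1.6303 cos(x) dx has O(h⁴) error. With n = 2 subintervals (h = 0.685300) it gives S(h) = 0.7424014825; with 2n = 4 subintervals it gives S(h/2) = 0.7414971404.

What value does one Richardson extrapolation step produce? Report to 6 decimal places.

0.741437

Order 4 gives 2^r = 16 and 2^r − 1 = 15.
Weighted: 11.8639542464 − 0.7424014825 = 11.1215527639
Divide by 2^4 − 1 = 15.
R = 11.1215527639/15 = 0.7414368509
Shift from A(h/2): −0.0000602895.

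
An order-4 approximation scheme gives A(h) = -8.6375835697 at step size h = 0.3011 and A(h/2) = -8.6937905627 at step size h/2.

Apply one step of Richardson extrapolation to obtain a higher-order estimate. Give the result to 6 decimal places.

Order 4 gives 2^r = 16 and 2^r − 1 = 15.
16 × (-8.6937905627) = -139.1006490032; subtract (-8.6375835697) → -130.4630654335
R = (-130.4630654335)/15 = -8.6975376956
Correction |R − A(h/2)| = 3.747e-03; gap |A(h/2) − A(h)| = 5.621e-02.

-8.697538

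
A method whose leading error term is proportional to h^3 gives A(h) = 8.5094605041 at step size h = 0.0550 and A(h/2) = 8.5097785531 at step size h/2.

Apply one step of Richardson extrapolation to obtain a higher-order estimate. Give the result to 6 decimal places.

8.509824

With r = 3 the leading error scales as h^3, so the weight is 2^3 = 8.
2^3×A(h/2) = 68.0782284248; minus A(h) gives 59.5687679207.
Extrapolated: 59.5687679207 / 7 = 8.5098239887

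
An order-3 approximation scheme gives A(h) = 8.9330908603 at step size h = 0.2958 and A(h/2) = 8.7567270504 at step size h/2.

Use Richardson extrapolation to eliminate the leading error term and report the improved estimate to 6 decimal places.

8.731532

r = 3, so 2^r = 8.
A(h/2) − A(h) = 8.7567270504 − 8.9330908603 = -0.1763638099
Correction (A(h/2) − A(h))/(8 − 1) = (-0.1763638099)/7 = -0.0251948300
R = 8.7567270504 − 0.0251948300 = 8.7315322204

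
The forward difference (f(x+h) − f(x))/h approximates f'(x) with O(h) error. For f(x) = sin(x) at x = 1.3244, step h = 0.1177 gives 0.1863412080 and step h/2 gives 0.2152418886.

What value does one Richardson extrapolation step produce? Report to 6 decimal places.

r = 1, so 2^r = 2.
Numerator 2·A(h/2) − A(h) = 2·0.2152418886 − 0.1863412080 = 0.2441425692
Denominator 2 − 1 = 1.
Extrapolated: 0.2441425692 / 1 = 0.2441425692

0.244143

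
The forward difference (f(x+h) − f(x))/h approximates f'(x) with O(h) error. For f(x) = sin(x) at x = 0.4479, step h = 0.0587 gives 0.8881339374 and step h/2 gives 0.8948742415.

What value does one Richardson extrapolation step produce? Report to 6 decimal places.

Order 1 gives 2^r = 2 and 2^r − 1 = 1.
2*0.8948742415 − 0.8881339374 = 0.9016145456
0.9016145456 ÷ 1 = 0.9016145456

0.901615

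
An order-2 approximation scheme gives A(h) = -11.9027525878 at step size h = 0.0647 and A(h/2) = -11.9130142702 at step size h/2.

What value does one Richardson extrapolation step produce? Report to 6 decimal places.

r = 2, so 2^r = 4.
Weighted: (-47.6520570808) − (-11.9027525878) = -35.7493044930
R = (-35.7493044930)/3 = -11.9164348310

-11.916435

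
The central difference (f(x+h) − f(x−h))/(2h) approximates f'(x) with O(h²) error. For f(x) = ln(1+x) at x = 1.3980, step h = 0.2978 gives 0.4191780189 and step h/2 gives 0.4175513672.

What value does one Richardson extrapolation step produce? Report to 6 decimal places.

Error is O(h^2); halving h shrinks it by 2^2 = 4.
2^2*A(h/2) = 1.6702054688; minus A(h) gives 1.2510274499.
Divide by 2^2 − 1 = 3.
Extrapolated: 1.2510274499 / 3 = 0.4170091500
Shift from A(h/2): −0.0005422172.

0.417009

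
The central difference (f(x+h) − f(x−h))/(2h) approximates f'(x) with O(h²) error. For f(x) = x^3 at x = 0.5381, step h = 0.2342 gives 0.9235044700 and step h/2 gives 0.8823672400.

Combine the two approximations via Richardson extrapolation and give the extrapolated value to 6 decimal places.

0.868655

The method has order 2: 2^2 = 4.
2^2*A(h/2) = 3.5294689600; minus A(h) gives 2.6059644900.
Divide by 2^2 − 1 = 3.
2.6059644900 ÷ 3 = 0.8686548300
Gap between inputs: 4.114e-02; correction applied: −0.0137124100.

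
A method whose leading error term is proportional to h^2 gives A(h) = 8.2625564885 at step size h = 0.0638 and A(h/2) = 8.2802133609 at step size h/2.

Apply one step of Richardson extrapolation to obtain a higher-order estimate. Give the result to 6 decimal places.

r = 2: numerator weight 4, denominator 3.
2^2*A(h/2) = 33.1208534436; minus A(h) gives 24.8582969551.
Denominator 4 − 1 = 3.
Result: 8.2860989850
Shift from A(h/2): +0.0058856241.

8.286099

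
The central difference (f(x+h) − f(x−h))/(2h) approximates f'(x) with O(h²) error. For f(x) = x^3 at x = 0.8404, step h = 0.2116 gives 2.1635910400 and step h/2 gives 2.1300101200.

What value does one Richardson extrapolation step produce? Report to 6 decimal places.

Error is O(h^2); halving h shrinks it by 2^2 = 4.
Top: 4(2.1300101200) − (2.1635910400) = 6.3564494400
6.3564494400 ÷ 3 = 2.1188164800

2.118816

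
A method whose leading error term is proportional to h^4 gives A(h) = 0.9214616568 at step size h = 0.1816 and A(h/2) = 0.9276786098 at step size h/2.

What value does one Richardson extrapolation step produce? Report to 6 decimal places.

0.928093

Method order is 4; weight 2^4 = 16.
16·0.9276786098 − 0.9214616568 = 13.9213961000
(16·0.9276786098 − 0.9214616568)/(16 − 1) = 0.9280930733
Gap between inputs: 6.217e-03; correction applied: +0.0004144635.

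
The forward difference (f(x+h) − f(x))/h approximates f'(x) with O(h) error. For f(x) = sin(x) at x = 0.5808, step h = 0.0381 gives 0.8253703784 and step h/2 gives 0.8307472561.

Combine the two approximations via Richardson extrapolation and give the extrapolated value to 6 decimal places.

0.836124

The method has order 1: 2^1 = 2.
Top: 2(0.8307472561) − (0.8253703784) = 0.8361241338
Divide by 2^1 − 1 = 1.
0.8361241338 ÷ 1 = 0.8361241338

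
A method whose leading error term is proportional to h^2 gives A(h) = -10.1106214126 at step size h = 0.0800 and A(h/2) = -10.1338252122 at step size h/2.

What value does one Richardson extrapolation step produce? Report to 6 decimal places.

-10.141560

With r = 2 the leading error scales as h^2, so the weight is 2^2 = 4.
Difference of the inputs: -10.1338252122 − (-10.1106214126) = -0.0232037996
Correction (A(h/2) − A(h))/(4 − 1) = (-0.0232037996)/3 = -0.0077345999
R = -10.1338252122 − 0.0077345999 = -10.1415598121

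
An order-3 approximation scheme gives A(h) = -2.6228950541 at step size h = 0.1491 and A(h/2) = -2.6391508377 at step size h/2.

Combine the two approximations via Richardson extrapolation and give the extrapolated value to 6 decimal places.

-2.641473

Order 3 gives 2^r = 8 and 2^r − 1 = 7.
Numerator 8 × A(h/2) − A(h) = 8 × (-2.6391508377) − (-2.6228950541) = -18.4903116475
R = (-18.4903116475)/7 = -2.6414730925
Shift from A(h/2): −0.0023222548.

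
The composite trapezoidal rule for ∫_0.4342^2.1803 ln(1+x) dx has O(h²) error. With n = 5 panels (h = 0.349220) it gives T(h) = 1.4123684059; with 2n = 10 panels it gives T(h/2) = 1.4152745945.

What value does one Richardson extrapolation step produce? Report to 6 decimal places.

r = 2, so 2^r = 4.
2^2 × A(h/2) = 5.6610983780; minus A(h) gives 4.2487299721.
Divide by 2^2 − 1 = 3.
Result: 1.4162433240

1.416243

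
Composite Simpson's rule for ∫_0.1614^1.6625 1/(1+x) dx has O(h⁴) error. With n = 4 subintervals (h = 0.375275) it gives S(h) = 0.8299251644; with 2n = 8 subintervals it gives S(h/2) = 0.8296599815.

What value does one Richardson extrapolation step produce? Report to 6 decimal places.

The method has order 4: 2^4 = 16.
Weighted: 13.2745597040 − 0.8299251644 = 12.4446345396
(16·0.8296599815 − 0.8299251644)/(16 − 1) = 0.8296423026
Gap between inputs: 2.652e-04; correction applied: −0.0000176789.

0.829642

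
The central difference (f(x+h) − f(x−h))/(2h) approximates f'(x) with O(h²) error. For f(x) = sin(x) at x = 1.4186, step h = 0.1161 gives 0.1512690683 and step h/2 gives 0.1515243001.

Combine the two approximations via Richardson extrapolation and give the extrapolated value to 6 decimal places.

Order 2 gives 2^r = 4 and 2^r − 1 = 3.
4 × 0.1515243001 = 0.6060972004; 0.6060972004 − 0.1512690683 = 0.4548281321
Denominator 4 − 1 = 3.
R = 0.4548281321/3 = 0.1516093774
Shift from A(h/2): +0.0000850773.

0.151609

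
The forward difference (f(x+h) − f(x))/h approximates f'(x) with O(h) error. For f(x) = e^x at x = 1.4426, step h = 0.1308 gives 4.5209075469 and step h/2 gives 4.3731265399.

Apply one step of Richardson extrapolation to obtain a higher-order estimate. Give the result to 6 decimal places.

r = 1, so 2^r = 2.
Top: 2(4.3731265399) − (4.5209075469) = 4.2253455329
Denominator 2 − 1 = 1.
So the Richardson estimate is 4.2253455329.
Correction |R − A(h/2)| = 1.478e-01; gap |A(h/2) − A(h)| = 1.478e-01.

4.225346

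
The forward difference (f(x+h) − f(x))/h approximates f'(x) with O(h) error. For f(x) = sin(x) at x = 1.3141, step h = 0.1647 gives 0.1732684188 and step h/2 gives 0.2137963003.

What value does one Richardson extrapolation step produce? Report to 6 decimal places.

Order 1 gives 2^r = 2 and 2^r − 1 = 1.
Numerator 2·A(h/2) − A(h) = 2·0.2137963003 − 0.1732684188 = 0.2543241818
R = 0.2543241818/1 = 0.2543241818

0.254324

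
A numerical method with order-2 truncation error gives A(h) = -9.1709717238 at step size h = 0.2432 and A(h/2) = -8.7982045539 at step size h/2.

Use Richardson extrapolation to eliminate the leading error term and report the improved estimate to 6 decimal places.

-8.673949

With r = 2 the leading error scales as h^2, so the weight is 2^2 = 4.
Numerator 4×A(h/2) − A(h) = 4×(-8.7982045539) − (-9.1709717238) = -26.0218464918
(4×(-8.7982045539) − (-9.1709717238))/(4 − 1) = -8.6739488306
Shift from A(h/2): +0.1242557233.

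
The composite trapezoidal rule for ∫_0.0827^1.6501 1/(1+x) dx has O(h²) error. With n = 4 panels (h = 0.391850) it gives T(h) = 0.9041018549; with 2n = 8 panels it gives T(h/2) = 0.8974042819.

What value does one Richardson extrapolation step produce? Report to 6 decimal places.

0.895172

With r = 2 the leading error scales as h^2, so the weight is 2^2 = 4.
4×0.8974042819 = 3.5896171276; subtract 0.9041018549 → 2.6855152727
Divide by 2^2 − 1 = 3.
So the Richardson estimate is 0.8951717576.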